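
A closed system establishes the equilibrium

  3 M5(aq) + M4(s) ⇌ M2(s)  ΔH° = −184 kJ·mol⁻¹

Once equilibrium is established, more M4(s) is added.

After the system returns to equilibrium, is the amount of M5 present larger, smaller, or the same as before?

M4 is a pure solid; its activity is 1 regardless of amount, so Q is unaffected — no shift from this change.
No net shift occurs, so the amount of M5 is unchanged.

unchanged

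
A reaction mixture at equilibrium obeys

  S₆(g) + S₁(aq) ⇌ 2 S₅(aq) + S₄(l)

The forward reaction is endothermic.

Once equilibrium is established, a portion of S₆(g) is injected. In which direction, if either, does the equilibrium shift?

Adding S₆ (g), a reactant, drives the reaction to the right.

right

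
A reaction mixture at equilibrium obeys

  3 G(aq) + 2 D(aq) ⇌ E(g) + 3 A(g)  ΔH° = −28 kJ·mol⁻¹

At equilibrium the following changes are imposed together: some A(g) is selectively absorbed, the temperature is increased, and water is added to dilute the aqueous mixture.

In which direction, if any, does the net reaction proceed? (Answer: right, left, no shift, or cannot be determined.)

Removing A (g), a product, drives the reaction to the right.
The forward reaction is exothermic. Raising T favours the endothermic direction — shift to the left.
Dilution lowers every aqueous concentration by the same factor. Δn_aq = 0 − 5 = -5, so the system shifts toward the side with more dissolved moles — to the left.
The individual effects push in opposite directions; without quantitative information the net direction cannot be determined.

cannot be determined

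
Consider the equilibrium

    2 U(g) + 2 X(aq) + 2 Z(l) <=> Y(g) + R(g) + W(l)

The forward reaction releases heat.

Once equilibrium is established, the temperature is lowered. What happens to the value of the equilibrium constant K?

K depends on temperature via the van 't Hoff relation. The forward reaction is exothermic, so lowering T increases K.

increases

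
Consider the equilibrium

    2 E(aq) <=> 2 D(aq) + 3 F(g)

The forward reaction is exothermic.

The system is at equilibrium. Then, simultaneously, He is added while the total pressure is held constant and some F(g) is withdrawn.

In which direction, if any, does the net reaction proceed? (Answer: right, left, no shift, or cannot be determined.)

Adding inert gas at constant total pressure expands the volume and lowers every reacting partial pressure. With Δn_gas = 3 − 0 = +3, Q moves away from K toward the side with fewer gas moles, so the system shifts toward the side with more gas moles — to the right.
Removing F (g), a product, drives the reaction to the right.
All effects act in the same direction — net shift to the right.

right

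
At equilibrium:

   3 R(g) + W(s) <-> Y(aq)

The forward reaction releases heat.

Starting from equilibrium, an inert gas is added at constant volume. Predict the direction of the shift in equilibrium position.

At constant volume, adding an inert gas leaves every reacting species' partial pressure unchanged, so Q is unchanged — no shift from this change.

no shift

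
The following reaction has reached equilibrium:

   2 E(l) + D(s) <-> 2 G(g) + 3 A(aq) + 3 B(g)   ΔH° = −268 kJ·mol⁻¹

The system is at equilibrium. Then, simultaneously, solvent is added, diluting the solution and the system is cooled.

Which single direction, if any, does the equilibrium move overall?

Dilution lowers every aqueous concentration by the same factor. Δn_aq = 3 − 0 = +3, so the system shifts toward the side with more dissolved moles — to the right.
The forward reaction is exothermic. Lowering T favours the exothermic direction — shift to the right.
All effects act in the same direction — net shift to the right.

right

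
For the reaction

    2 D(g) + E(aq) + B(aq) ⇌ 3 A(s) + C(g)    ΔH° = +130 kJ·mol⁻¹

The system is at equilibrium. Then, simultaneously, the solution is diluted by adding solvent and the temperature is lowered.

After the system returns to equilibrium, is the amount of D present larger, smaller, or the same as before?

Dilution lowers every aqueous concentration by the same factor. Δn_aq = 0 − 2 = -2, so the system shifts toward the side with more dissolved moles — to the left.
The forward reaction is endothermic. Lowering T favours the exothermic direction — shift to the left.
The net shift is to the left. D is a reactant, so its amount increases.

increases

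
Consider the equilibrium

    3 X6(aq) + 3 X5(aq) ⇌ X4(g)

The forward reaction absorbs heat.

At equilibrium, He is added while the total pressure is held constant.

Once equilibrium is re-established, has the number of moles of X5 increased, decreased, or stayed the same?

Adding inert gas at constant total pressure expands the volume and lowers every reacting partial pressure. With Δn_gas = 1 − 0 = +1, Q moves away from K toward the side with fewer gas moles, so the system shifts toward the side with more gas moles — to the right.
The net shift is to the right. X5 is a reactant, so its amount decreases.

decreases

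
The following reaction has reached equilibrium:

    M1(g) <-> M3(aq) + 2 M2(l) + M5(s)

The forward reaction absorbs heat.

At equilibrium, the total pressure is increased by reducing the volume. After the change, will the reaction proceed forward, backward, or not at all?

Gas moles: reactants 1, products 0 (Δn_gas = -1). Compression shifts the system toward the side with fewer moles of gas — to the right.

right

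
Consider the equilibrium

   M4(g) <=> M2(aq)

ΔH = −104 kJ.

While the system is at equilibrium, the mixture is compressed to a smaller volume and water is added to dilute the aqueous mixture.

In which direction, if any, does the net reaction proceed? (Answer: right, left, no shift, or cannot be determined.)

right

Gas moles: reactants 1, products 0 (Δn_gas = -1). Compression shifts the system toward the side with fewer moles of gas — to the right.
Dilution lowers every aqueous concentration by the same factor. Δn_aq = 1 − 0 = +1, so the system shifts toward the side with more dissolved moles — to the right.
All effects act in the same direction — net shift to the right.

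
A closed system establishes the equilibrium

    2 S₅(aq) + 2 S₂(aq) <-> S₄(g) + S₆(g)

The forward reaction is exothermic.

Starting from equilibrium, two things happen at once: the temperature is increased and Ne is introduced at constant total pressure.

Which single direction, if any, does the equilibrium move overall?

cannot be determined

The forward reaction is exothermic. Raising T favours the endothermic direction — shift to the left.
Adding inert gas at constant total pressure expands the volume and lowers every reacting partial pressure. With Δn_gas = 2 − 0 = +2, Q moves away from K toward the side with fewer gas moles, so the system shifts toward the side with more gas moles — to the right.
The individual effects push in opposite directions; without quantitative information the net direction cannot be determined.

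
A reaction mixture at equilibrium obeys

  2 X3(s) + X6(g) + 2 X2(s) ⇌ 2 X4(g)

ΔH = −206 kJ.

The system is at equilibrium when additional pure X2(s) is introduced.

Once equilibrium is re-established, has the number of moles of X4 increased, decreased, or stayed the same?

X2 is a pure solid; its activity is 1 regardless of amount, so Q is unaffected — no shift from this change.
No net shift occurs, so the amount of X4 is unchanged.

unchanged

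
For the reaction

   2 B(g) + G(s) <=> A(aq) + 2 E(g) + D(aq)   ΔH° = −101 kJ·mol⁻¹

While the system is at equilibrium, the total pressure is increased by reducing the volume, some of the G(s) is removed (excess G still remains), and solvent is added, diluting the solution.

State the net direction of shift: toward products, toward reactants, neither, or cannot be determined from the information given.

right

Gas moles: reactants 2, products 2. Δn_gas = 0, so a volume change leaves Q equal to K — no shift from this change.
G is a pure solid; its activity is 1 regardless of amount, so Q is unaffected — no shift from this change.
Dilution lowers every aqueous concentration by the same factor. Δn_aq = 2 − 0 = +2, so the system shifts toward the side with more dissolved moles — to the right.
Only the nonzero effect(s) matter; the net shift is to the right.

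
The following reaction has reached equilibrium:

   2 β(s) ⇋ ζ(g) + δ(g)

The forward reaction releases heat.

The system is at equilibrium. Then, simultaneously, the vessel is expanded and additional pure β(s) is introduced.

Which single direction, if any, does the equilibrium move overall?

right

Gas moles: reactants 0, products 2 (Δn_gas = +2). Expansion shifts the system toward the side with more moles of gas — to the right.
β is a pure solid; its activity is 1 regardless of amount, so Q is unaffected — no shift from this change.
Only the nonzero effect(s) matter; the net shift is to the right.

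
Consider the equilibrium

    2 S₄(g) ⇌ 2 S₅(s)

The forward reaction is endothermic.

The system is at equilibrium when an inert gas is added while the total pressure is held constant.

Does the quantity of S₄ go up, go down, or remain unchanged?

increases

Adding inert gas at constant total pressure expands the volume and lowers every reacting partial pressure. With Δn_gas = 0 − 2 = -2, Q moves away from K toward the side with fewer gas moles, so the system shifts toward the side with more gas moles — to the left.
The net shift is to the left. S₄ is a reactant, so its amount increases.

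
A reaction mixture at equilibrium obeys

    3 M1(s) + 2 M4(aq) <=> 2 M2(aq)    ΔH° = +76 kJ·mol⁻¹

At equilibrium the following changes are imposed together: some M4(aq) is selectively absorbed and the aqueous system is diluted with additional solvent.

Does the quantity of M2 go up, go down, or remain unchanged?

decreases

Removing M4 (aq), a reactant, drives the reaction to the left.
Dilution scales every aqueous concentration by the same factor. Δn_aq = 2 − 2 = 0, so Q is unchanged — no shift.
The net shift is to the left. M2 is a product, so its amount decreases.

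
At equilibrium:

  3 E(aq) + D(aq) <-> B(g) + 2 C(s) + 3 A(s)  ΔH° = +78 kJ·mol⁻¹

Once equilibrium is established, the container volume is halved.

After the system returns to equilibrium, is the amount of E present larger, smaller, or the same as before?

increases

Gas moles: reactants 0, products 1 (Δn_gas = +1). Compression shifts the system toward the side with fewer moles of gas — to the left.
The net shift is to the left. E is a reactant, so its amount increases.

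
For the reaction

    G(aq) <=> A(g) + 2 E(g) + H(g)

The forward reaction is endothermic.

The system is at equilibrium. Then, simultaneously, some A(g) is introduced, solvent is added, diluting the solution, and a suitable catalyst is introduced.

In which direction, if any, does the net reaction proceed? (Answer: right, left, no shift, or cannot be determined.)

Adding A (g), a product, drives the reaction to the left.
Dilution lowers every aqueous concentration by the same factor. Δn_aq = 0 − 1 = -1, so the system shifts toward the side with more dissolved moles — to the left.
A catalyst speeds both forward and reverse rates equally; it changes neither Q nor K — no shift from this change.
Only the nonzero effect(s) matter; the net shift is to the left.

left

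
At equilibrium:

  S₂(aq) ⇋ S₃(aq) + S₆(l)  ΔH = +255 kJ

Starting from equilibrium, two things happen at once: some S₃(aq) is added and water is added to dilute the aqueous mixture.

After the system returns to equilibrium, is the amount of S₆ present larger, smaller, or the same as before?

Adding S₃ (aq), a product, drives the reaction to the left.
Dilution scales every aqueous concentration by the same factor. Δn_aq = 1 − 1 = 0, so Q is unchanged — no shift.
The net shift is to the left. S₆ is a product, so its amount decreases.

decreases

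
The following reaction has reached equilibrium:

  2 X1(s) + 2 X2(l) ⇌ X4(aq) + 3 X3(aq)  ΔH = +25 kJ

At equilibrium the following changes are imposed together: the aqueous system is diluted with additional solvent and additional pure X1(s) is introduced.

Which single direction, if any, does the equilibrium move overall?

Dilution lowers every aqueous concentration by the same factor. Δn_aq = 4 − 0 = +4, so the system shifts toward the side with more dissolved moles — to the right.
X1 is a pure solid; its activity is 1 regardless of amount, so Q is unaffected — no shift from this change.
Only the nonzero effect(s) matter; the net shift is to the right.

right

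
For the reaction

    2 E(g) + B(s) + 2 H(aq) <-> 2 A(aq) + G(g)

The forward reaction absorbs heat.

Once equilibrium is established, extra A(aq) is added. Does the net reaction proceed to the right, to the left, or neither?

left

Adding A (aq), a product, drives the reaction to the left.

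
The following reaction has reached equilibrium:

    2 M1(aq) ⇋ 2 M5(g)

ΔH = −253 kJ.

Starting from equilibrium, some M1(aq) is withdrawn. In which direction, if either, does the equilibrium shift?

left

Removing M1 (aq), a reactant, drives the reaction to the left.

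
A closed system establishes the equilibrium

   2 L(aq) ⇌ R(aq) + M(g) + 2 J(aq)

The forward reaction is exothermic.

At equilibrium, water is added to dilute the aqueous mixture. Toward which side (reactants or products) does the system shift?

Dilution lowers every aqueous concentration by the same factor. Δn_aq = 3 − 2 = +1, so the system shifts toward the side with more dissolved moles — to the right.

right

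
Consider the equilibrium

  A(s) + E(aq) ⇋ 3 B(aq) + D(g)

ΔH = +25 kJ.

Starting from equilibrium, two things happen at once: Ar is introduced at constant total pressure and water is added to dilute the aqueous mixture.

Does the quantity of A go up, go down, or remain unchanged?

Adding inert gas at constant total pressure expands the volume and lowers every reacting partial pressure. With Δn_gas = 1 − 0 = +1, Q moves away from K toward the side with fewer gas moles, so the system shifts toward the side with more gas moles — to the right.
Dilution lowers every aqueous concentration by the same factor. Δn_aq = 3 − 1 = +2, so the system shifts toward the side with more dissolved moles — to the right.
The net shift is to the right. A is a reactant, so its amount decreases.

decreases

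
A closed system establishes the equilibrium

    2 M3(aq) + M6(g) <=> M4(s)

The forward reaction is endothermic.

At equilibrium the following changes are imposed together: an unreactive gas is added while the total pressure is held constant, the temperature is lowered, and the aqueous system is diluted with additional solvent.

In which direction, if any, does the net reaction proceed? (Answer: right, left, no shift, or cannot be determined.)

left

Adding inert gas at constant total pressure expands the volume and lowers every reacting partial pressure. With Δn_gas = 0 − 1 = -1, Q moves away from K toward the side with fewer gas moles, so the system shifts toward the side with more gas moles — to the left.
The forward reaction is endothermic. Lowering T favours the exothermic direction — shift to the left.
Dilution lowers every aqueous concentration by the same factor. Δn_aq = 0 − 2 = -2, so the system shifts toward the side with more dissolved moles — to the left.
All effects act in the same direction — net shift to the left.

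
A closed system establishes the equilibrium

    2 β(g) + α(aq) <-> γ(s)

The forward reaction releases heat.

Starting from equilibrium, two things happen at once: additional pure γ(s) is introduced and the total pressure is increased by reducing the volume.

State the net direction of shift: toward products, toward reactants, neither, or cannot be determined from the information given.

γ is a pure solid; its activity is 1 regardless of amount, so Q is unaffected — no shift from this change.
Gas moles: reactants 2, products 0 (Δn_gas = -2). Compression shifts the system toward the side with fewer moles of gas — to the right.
Only the nonzero effect(s) matter; the net shift is to the right.

right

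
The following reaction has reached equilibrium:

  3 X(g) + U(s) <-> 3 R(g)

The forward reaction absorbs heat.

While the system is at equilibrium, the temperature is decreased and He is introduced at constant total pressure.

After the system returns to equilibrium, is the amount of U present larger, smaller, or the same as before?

The forward reaction is endothermic. Lowering T favours the exothermic direction — shift to the left.
Adding inert gas at constant total pressure expands the volume, scaling every reacting partial pressure by the same factor. Δn_gas = 3 − 3 = 0, so Q is unchanged — no shift.
The net shift is to the left. U is a reactant, so its amount increases.

increases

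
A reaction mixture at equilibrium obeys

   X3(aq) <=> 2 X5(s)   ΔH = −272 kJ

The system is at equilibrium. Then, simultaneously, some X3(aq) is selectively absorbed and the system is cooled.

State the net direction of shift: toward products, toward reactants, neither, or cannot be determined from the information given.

cannot be determined

Removing X3 (aq), a reactant, drives the reaction to the left.
The forward reaction is exothermic. Lowering T favours the exothermic direction — shift to the right.
The individual effects push in opposite directions; without quantitative information the net direction cannot be determined.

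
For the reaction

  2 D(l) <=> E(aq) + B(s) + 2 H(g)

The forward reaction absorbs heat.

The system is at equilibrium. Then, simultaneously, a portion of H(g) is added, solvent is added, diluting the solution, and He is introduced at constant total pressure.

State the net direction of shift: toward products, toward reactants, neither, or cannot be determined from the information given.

Adding H (g), a product, drives the reaction to the left.
Dilution lowers every aqueous concentration by the same factor. Δn_aq = 1 − 0 = +1, so the system shifts toward the side with more dissolved moles — to the right.
Adding inert gas at constant total pressure expands the volume and lowers every reacting partial pressure. With Δn_gas = 2 − 0 = +2, Q moves away from K toward the side with fewer gas moles, so the system shifts toward the side with more gas moles — to the right.
The individual effects push in opposite directions; without quantitative information the net direction cannot be determined.

cannot be determined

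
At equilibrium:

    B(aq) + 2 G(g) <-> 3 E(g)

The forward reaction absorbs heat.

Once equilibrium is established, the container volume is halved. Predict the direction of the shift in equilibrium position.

Gas moles: reactants 2, products 3 (Δn_gas = +1). Compression shifts the system toward the side with fewer moles of gas — to the left.

left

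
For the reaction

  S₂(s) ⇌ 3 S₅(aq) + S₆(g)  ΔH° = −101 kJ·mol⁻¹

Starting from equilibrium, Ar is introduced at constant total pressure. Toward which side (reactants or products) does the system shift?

Adding inert gas at constant total pressure expands the volume and lowers every reacting partial pressure. With Δn_gas = 1 − 0 = +1, Q moves away from K toward the side with fewer gas moles, so the system shifts toward the side with more gas moles — to the right.

right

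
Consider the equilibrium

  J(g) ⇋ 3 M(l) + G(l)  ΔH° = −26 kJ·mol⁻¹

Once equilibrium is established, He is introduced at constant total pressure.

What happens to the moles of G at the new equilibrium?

decreases

Adding inert gas at constant total pressure expands the volume and lowers every reacting partial pressure. With Δn_gas = 0 − 1 = -1, Q moves away from K toward the side with fewer gas moles, so the system shifts toward the side with more gas moles — to the left.
The net shift is to the left. G is a product, so its amount decreases.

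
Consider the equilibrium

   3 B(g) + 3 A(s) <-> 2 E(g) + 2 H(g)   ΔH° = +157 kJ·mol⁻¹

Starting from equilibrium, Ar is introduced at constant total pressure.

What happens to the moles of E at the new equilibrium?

Adding inert gas at constant total pressure expands the volume and lowers every reacting partial pressure. With Δn_gas = 4 − 3 = +1, Q moves away from K toward the side with fewer gas moles, so the system shifts toward the side with more gas moles — to the right.
The net shift is to the right. E is a product, so its amount increases.

increases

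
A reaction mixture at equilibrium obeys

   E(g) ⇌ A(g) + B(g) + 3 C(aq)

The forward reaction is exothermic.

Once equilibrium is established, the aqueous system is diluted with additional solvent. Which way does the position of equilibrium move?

right

Dilution lowers every aqueous concentration by the same factor. Δn_aq = 3 − 0 = +3, so the system shifts toward the side with more dissolved moles — to the right.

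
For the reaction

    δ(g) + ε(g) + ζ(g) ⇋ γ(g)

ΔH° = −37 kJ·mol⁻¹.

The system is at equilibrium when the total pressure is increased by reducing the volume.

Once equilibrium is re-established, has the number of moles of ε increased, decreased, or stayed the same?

Gas moles: reactants 3, products 1 (Δn_gas = -2). Compression shifts the system toward the side with fewer moles of gas — to the right.
The net shift is to the right. ε is a reactant, so its amount decreases.

decreases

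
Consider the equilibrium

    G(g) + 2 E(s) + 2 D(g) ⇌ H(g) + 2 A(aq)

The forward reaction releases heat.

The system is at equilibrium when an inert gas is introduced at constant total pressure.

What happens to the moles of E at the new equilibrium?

Adding inert gas at constant total pressure expands the volume and lowers every reacting partial pressure. With Δn_gas = 1 − 3 = -2, Q moves away from K toward the side with fewer gas moles, so the system shifts toward the side with more gas moles — to the left.
The net shift is to the left. E is a reactant, so its amount increases.

increases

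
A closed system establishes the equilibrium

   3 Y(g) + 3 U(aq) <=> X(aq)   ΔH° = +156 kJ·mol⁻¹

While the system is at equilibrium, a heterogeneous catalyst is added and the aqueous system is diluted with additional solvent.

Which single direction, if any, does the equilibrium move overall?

left

A catalyst speeds both forward and reverse rates equally; it changes neither Q nor K — no shift from this change.
Dilution lowers every aqueous concentration by the same factor. Δn_aq = 1 − 3 = -2, so the system shifts toward the side with more dissolved moles — to the left.
Only the nonzero effect(s) matter; the net shift is to the left.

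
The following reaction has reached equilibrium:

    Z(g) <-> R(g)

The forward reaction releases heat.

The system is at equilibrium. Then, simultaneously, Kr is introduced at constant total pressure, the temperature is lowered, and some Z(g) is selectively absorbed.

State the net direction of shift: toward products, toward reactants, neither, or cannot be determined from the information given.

cannot be determined

Adding inert gas at constant total pressure expands the volume, scaling every reacting partial pressure by the same factor. Δn_gas = 1 − 1 = 0, so Q is unchanged — no shift.
The forward reaction is exothermic. Lowering T favours the exothermic direction — shift to the right.
Removing Z (g), a reactant, drives the reaction to the left.
The individual effects push in opposite directions; without quantitative information the net direction cannot be determined.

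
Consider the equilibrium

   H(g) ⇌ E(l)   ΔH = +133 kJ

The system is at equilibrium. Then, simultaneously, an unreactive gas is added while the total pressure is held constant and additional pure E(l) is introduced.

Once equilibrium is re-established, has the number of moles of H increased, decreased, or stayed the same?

Adding inert gas at constant total pressure expands the volume and lowers every reacting partial pressure. With Δn_gas = 0 − 1 = -1, Q moves away from K toward the side with fewer gas moles, so the system shifts toward the side with more gas moles — to the left.
E is a pure liquid; its activity is 1 regardless of amount, so Q is unaffected — no shift from this change.
The net shift is to the left. H is a reactant, so its amount increases.

increases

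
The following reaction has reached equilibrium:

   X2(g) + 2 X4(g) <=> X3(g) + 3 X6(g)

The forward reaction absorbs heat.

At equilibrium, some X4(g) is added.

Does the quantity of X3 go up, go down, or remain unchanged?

Adding X4 (g), a reactant, drives the reaction to the right.
The net shift is to the right. X3 is a product, so its amount increases.

increases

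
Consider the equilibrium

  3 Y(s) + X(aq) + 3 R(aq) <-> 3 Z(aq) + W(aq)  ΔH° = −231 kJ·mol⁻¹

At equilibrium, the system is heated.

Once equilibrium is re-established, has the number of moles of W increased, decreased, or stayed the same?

The forward reaction is exothermic. Raising T favours the endothermic direction — shift to the left.
The net shift is to the left. W is a product, so its amount decreases.

decreases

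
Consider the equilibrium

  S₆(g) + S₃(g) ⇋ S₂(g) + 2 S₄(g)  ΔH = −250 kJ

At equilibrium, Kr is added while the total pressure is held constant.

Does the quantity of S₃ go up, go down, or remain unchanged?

decreases

Adding inert gas at constant total pressure expands the volume and lowers every reacting partial pressure. With Δn_gas = 3 − 2 = +1, Q moves away from K toward the side with fewer gas moles, so the system shifts toward the side with more gas moles — to the right.
The net shift is to the right. S₃ is a reactant, so its amount decreases.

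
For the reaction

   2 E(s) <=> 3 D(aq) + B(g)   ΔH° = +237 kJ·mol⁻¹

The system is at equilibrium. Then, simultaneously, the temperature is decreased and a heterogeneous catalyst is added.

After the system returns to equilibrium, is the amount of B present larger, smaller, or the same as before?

The forward reaction is endothermic. Lowering T favours the exothermic direction — shift to the left.
A catalyst speeds both forward and reverse rates equally; it changes neither Q nor K — no shift from this change.
The net shift is to the left. B is a product, so its amount decreases.

decreases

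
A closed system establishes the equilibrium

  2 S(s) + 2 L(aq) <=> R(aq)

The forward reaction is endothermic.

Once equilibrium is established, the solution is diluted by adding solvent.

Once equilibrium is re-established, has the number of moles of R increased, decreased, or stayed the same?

Dilution lowers every aqueous concentration by the same factor. Δn_aq = 1 − 2 = -1, so the system shifts toward the side with more dissolved moles — to the left.
The net shift is to the left. R is a product, so its amount decreases.

decreases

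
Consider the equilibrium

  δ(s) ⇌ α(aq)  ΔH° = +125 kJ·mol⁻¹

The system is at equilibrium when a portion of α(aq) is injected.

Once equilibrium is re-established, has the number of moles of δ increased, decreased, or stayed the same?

increases

Adding α (aq), a product, drives the reaction to the left.
The net shift is to the left. δ is a reactant, so its amount increases.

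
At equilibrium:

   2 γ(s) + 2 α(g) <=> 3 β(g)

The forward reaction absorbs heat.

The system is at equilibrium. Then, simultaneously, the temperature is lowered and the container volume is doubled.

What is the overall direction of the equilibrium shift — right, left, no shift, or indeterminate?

The forward reaction is endothermic. Lowering T favours the exothermic direction — shift to the left.
Gas moles: reactants 2, products 3 (Δn_gas = +1). Expansion shifts the system toward the side with more moles of gas — to the right.
The individual effects push in opposite directions; without quantitative information the net direction cannot be determined.

cannot be determined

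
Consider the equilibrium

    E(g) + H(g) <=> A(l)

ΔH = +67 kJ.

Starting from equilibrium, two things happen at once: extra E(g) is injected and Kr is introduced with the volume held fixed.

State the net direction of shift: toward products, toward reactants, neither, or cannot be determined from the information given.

Adding E (g), a reactant, drives the reaction to the right.
At constant volume, adding an inert gas leaves every reacting species' partial pressure unchanged, so Q is unchanged — no shift from this change.
Only the nonzero effect(s) matter; the net shift is to the right.

right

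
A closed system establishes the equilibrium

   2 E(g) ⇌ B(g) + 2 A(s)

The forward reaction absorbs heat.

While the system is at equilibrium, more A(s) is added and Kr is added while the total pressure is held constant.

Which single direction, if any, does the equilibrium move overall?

A is a pure solid; its activity is 1 regardless of amount, so Q is unaffected — no shift from this change.
Adding inert gas at constant total pressure expands the volume and lowers every reacting partial pressure. With Δn_gas = 1 − 2 = -1, Q moves away from K toward the side with fewer gas moles, so the system shifts toward the side with more gas moles — to the left.
Only the nonzero effect(s) matter; the net shift is to the left.

left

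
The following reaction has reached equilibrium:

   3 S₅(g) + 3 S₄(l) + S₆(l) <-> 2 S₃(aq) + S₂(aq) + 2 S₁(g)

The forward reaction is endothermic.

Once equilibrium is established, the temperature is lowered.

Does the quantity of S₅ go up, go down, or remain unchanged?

The forward reaction is endothermic. Lowering T favours the exothermic direction — shift to the left.
The net shift is to the left. S₅ is a reactant, so its amount increases.

increases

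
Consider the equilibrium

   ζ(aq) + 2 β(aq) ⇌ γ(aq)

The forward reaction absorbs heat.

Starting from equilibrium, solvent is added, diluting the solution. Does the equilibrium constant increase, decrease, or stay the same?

The equilibrium constant depends only on temperature. This perturbation may move the position of equilibrium, but since T is unchanged, K itself is unchanged.

unchanged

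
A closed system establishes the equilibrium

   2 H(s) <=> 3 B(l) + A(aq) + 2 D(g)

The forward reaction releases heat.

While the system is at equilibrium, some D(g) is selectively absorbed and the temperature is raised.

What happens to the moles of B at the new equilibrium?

Removing D (g), a product, drives the reaction to the right.
The forward reaction is exothermic. Raising T favours the endothermic direction — shift to the left.
The two effects oppose each other, so the net shift — and hence the change in B — cannot be determined from the given information.

cannot be determined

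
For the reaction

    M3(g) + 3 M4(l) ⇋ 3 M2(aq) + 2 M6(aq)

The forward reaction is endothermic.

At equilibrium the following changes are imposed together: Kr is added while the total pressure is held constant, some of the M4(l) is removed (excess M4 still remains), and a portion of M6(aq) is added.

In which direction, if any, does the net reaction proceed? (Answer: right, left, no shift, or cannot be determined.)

left

Adding inert gas at constant total pressure expands the volume and lowers every reacting partial pressure. With Δn_gas = 0 − 1 = -1, Q moves away from K toward the side with fewer gas moles, so the system shifts toward the side with more gas moles — to the left.
M4 is a pure liquid; its activity is 1 regardless of amount, so Q is unaffected — no shift from this change.
Adding M6 (aq), a product, drives the reaction to the left.
Only the nonzero effect(s) matter; the net shift is to the left.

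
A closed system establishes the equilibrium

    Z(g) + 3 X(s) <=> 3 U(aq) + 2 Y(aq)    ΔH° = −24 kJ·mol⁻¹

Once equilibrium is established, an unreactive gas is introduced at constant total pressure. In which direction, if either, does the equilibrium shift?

Adding inert gas at constant total pressure expands the volume and lowers every reacting partial pressure. With Δn_gas = 0 − 1 = -1, Q moves away from K toward the side with fewer gas moles, so the system shifts toward the side with more gas moles — to the left.

left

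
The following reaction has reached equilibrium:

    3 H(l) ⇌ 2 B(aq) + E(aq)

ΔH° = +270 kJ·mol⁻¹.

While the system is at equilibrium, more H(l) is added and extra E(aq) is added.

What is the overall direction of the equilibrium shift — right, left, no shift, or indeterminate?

H is a pure liquid; its activity is 1 regardless of amount, so Q is unaffected — no shift from this change.
Adding E (aq), a product, drives the reaction to the left.
Only the nonzero effect(s) matter; the net shift is to the left.

left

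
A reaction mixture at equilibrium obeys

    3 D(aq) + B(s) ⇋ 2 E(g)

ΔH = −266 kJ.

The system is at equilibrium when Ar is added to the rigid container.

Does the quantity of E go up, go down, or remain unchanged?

unchanged

At constant volume, adding an inert gas leaves every reacting species' partial pressure unchanged, so Q is unchanged — no shift from this change.
No net shift occurs, so the amount of E is unchanged.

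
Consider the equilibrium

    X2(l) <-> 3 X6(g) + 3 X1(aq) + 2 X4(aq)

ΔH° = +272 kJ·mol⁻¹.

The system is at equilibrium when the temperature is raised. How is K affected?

increases

K depends on temperature via the van 't Hoff relation. The forward reaction is endothermic, so raising T increases K.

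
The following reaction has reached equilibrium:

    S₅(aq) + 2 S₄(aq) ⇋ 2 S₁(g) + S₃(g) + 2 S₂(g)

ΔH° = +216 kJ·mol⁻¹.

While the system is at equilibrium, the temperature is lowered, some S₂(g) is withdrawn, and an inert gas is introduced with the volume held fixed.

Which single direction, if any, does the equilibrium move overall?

cannot be determined

The forward reaction is endothermic. Lowering T favours the exothermic direction — shift to the left.
Removing S₂ (g), a product, drives the reaction to the right.
At constant volume, adding an inert gas leaves every reacting species' partial pressure unchanged, so Q is unchanged — no shift from this change.
The individual effects push in opposite directions; without quantitative information the net direction cannot be determined.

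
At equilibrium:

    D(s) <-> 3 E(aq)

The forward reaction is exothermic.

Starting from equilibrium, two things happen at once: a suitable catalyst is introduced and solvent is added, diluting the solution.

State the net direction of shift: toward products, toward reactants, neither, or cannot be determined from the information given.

right

A catalyst speeds both forward and reverse rates equally; it changes neither Q nor K — no shift from this change.
Dilution lowers every aqueous concentration by the same factor. Δn_aq = 3 − 0 = +3, so the system shifts toward the side with more dissolved moles — to the right.
Only the nonzero effect(s) matter; the net shift is to the right.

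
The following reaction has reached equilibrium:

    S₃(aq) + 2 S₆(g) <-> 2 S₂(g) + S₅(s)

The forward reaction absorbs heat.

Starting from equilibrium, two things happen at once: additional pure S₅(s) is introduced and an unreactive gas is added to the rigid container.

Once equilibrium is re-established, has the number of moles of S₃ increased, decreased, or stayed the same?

unchanged

S₅ is a pure solid; its activity is 1 regardless of amount, so Q is unaffected — no shift from this change.
At constant volume, adding an inert gas leaves every reacting species' partial pressure unchanged, so Q is unchanged — no shift from this change.
No net shift occurs, so the amount of S₃ is unchanged.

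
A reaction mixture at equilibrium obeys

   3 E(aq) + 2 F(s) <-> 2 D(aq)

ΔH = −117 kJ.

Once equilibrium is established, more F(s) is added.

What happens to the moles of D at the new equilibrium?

unchanged

F is a pure solid; its activity is 1 regardless of amount, so Q is unaffected — no shift from this change.
No net shift occurs, so the amount of D is unchanged.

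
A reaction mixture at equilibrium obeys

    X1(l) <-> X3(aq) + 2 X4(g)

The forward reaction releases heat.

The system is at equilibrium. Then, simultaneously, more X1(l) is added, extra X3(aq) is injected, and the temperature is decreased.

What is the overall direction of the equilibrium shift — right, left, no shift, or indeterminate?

X1 is a pure liquid; its activity is 1 regardless of amount, so Q is unaffected — no shift from this change.
Adding X3 (aq), a product, drives the reaction to the left.
The forward reaction is exothermic. Lowering T favours the exothermic direction — shift to the right.
The individual effects push in opposite directions; without quantitative information the net direction cannot be determined.

cannot be determined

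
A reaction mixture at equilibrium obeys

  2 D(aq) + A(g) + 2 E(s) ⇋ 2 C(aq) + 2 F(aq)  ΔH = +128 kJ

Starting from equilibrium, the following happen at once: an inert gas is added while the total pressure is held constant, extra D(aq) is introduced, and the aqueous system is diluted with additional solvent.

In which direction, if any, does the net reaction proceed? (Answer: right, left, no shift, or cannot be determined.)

cannot be determined

Adding inert gas at constant total pressure expands the volume and lowers every reacting partial pressure. With Δn_gas = 0 − 1 = -1, Q moves away from K toward the side with fewer gas moles, so the system shifts toward the side with more gas moles — to the left.
Adding D (aq), a reactant, drives the reaction to the right.
Dilution lowers every aqueous concentration by the same factor. Δn_aq = 4 − 2 = +2, so the system shifts toward the side with more dissolved moles — to the right.
The individual effects push in opposite directions; without quantitative information the net direction cannot be determined.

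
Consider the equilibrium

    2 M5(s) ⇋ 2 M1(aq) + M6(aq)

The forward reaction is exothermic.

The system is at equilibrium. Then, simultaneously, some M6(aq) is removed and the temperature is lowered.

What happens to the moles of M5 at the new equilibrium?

decreases

Removing M6 (aq), a product, drives the reaction to the right.
The forward reaction is exothermic. Lowering T favours the exothermic direction — shift to the right.
The net shift is to the right. M5 is a reactant, so its amount decreases.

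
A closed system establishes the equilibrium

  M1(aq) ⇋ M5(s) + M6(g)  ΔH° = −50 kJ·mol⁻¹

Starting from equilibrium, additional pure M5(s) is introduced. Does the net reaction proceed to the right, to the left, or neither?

M5 is a pure solid; its activity is 1 regardless of amount, so Q is unaffected — no shift from this change.

no shift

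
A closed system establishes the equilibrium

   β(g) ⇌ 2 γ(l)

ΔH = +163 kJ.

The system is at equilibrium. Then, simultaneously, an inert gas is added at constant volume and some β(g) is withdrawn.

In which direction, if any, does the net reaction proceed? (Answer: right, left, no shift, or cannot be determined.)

At constant volume, adding an inert gas leaves every reacting species' partial pressure unchanged, so Q is unchanged — no shift from this change.
Removing β (g), a reactant, drives the reaction to the left.
Only the nonzero effect(s) matter; the net shift is to the left.

left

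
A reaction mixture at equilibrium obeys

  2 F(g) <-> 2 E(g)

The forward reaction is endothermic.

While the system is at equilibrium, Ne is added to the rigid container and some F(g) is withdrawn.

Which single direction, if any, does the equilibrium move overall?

At constant volume, adding an inert gas leaves every reacting species' partial pressure unchanged, so Q is unchanged — no shift from this change.
Removing F (g), a reactant, drives the reaction to the left.
Only the nonzero effect(s) matter; the net shift is to the left.

left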